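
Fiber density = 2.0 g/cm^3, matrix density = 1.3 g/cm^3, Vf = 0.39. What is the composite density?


rho_c = rho_f*Vf + rho_m*(1-Vf) = 2.0*0.39 + 1.3*0.61 = 1.573 g/cm^3

1.573 g/cm^3


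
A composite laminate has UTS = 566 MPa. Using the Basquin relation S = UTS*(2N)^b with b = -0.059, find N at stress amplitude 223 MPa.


N = 0.5 * (S/UTS)^(1/b) = 0.5 * (223/566)^(1/-0.059) = 3.5900e+06 cycles

3.5900e+06 cycles


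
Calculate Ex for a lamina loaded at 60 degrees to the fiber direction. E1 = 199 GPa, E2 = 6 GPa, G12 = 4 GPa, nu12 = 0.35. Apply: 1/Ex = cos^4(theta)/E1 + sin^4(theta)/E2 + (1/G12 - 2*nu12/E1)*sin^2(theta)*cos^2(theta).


cos^4(60) = 0.0625, sin^4(60) = 0.5625, sin^2(60)*cos^2(60) = 0.1875
1/G12 - 2*nu12/E1 = 1/4 - 2*0.35/199 = 0.246482 GPa^-1
1/Ex = 0.0625/199 + 0.5625/6 + 0.246482*0.1875 = 0.1402795 GPa^-1
Ex = 7.13 GPa

7.13 GPa


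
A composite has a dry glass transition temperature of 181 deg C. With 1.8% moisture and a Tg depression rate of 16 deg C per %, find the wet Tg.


Tg_wet = Tg_dry - k*moisture = 181 - 16*1.8 = 152.2 deg C

152.2 deg C


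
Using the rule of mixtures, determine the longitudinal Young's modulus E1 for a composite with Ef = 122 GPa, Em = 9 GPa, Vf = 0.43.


E1 = Ef*Vf + Em*(1-Vf) = 122*0.43 + 9*0.57 = 57.59 GPa

57.59 GPa


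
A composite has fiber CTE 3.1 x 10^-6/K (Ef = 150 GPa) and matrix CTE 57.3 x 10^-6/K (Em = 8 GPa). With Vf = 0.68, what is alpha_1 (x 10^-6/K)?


E1 = Ef*Vf + Em*(1-Vf) = 104.56
alpha_1 = (alpha_f*Ef*Vf + alpha_m*Em*(1-Vf))/E1 = 4.43 x 10^-6/K

4.43 x 10^-6/K


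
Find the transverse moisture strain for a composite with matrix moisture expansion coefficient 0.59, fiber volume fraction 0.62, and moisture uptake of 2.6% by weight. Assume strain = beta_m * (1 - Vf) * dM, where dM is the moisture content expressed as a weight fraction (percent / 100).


dM = 2.6/100 = 0.026
strain = beta_m * (1-Vf) * dM = 0.59 * 0.38 * 0.026 = 0.0058292

0.0058292


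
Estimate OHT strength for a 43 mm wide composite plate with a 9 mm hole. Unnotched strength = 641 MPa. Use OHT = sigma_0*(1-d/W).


OHT = sigma_0*(1-d/W) = 641*(1-9/43) = 506.8 MPa

506.8 MPa


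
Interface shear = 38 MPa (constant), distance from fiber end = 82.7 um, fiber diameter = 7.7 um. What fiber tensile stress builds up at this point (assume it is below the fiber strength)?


Force balance: sigma_f * (pi*d^2/4) = tau * (pi*d) * x  ->  sigma_f = 4 * tau * x / d
sigma_f = 4 * 38 * 82.7 / 7.7 = 1632.5 MPa

1632.5 MPa


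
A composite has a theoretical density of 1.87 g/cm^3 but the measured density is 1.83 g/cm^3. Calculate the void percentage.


Void% = (rho_theo - rho_actual)/rho_theo * 100 = (1.87 - 1.83)/1.87 * 100 = 2.14%

2.14%


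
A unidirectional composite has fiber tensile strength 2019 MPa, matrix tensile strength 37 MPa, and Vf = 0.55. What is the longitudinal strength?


sigma_1 = sigma_f*Vf + sigma_m*(1-Vf) = 2019*0.55 + 37*0.45 = 1127.1 MPa

1127.1 MPa


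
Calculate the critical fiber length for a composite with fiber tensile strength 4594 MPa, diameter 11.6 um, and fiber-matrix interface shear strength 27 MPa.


Lc = sigma_f * d / (2 * tau_i) = 4594 * 11.6 / (2 * 27) = 986.9 um

986.9 um


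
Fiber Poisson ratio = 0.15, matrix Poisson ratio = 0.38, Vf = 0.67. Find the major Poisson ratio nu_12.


nu_12 = nu_f*Vf + nu_m*(1-Vf) = 0.15*0.67 + 0.38*0.33 = 0.2259

0.2259


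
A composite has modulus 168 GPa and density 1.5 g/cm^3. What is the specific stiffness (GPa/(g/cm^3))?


Specific stiffness = E/rho = 168/1.5 = 112.0 GPa/(g/cm^3)

112.0 GPa/(g/cm^3)


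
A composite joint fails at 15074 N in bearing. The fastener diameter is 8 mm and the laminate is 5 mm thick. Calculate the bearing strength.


sigma_br = F/(d*h) = 15074/(8*5) = 376.9 MPa

376.9 MPa


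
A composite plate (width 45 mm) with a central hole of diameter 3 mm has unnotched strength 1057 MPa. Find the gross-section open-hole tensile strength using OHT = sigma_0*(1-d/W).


OHT = sigma_0*(1-d/W) = 1057*(1-3/45) = 986.5 MPa

986.5 MPa


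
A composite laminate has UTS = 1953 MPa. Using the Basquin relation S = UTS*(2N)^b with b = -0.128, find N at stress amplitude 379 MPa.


N = 0.5 * (S/UTS)^(1/b) = 0.5 * (379/1953)^(1/-0.128) = 182794.2171 cycles

182794.2171 cycles


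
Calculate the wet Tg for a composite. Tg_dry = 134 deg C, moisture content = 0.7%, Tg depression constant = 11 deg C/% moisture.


Tg_wet = Tg_dry - k*moisture = 134 - 11*0.7 = 126.3 deg C

126.3 deg C


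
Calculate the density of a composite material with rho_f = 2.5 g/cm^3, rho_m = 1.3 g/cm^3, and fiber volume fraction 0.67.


rho_c = rho_f*Vf + rho_m*(1-Vf) = 2.5*0.67 + 1.3*0.33 = 2.104 g/cm^3

2.104 g/cm^3


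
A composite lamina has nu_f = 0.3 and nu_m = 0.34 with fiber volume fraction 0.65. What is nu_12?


nu_12 = nu_f*Vf + nu_m*(1-Vf) = 0.3*0.65 + 0.34*0.35 = 0.314

0.314


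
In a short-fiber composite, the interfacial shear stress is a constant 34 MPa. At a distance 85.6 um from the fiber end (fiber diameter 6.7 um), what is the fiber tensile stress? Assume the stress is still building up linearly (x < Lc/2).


Force balance: sigma_f * (pi*d^2/4) = tau * (pi*d) * x  ->  sigma_f = 4 * tau * x / d
sigma_f = 4 * 34 * 85.6 / 6.7 = 1737.6 MPa

1737.6 MPa


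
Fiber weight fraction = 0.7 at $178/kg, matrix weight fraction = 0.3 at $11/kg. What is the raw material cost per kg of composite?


Cost = cost_f*Wf + cost_m*Wm = 178*0.7 + 11*0.3 = $127.9/kg

$127.9/kg


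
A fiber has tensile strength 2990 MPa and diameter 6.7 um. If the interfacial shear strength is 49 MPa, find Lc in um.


Lc = sigma_f * d / (2 * tau_i) = 2990 * 6.7 / (2 * 49) = 204.4 um

204.4 um


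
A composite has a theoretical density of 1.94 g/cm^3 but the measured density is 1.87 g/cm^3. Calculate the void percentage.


Void% = (rho_theo - rho_actual)/rho_theo * 100 = (1.94 - 1.87)/1.94 * 100 = 3.61%

3.61%


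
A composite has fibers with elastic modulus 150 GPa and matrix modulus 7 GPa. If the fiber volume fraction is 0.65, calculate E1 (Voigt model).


E1 = Ef*Vf + Em*(1-Vf) = 150*0.65 + 7*0.35 = 99.95 GPa

99.95 GPa


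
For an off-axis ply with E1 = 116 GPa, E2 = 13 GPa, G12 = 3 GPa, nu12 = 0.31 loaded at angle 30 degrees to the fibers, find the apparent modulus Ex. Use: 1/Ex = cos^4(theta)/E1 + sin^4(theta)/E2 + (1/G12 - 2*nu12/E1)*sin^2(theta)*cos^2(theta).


cos^4(30) = 0.5625, sin^4(30) = 0.0625, sin^2(30)*cos^2(30) = 0.1875
1/G12 - 2*nu12/E1 = 1/3 - 2*0.31/116 = 0.327989 GPa^-1
1/Ex = 0.5625/116 + 0.0625/13 + 0.327989*0.1875 = 0.0711547 GPa^-1
Ex = 14.05 GPa

14.05 GPa


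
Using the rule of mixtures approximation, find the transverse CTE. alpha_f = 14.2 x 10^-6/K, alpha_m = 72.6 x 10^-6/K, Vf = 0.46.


alpha_2 = alpha_f*Vf + alpha_m*(1-Vf) = 14.2*0.46 + 72.6*0.54 = 45.7 x 10^-6/K

45.7 x 10^-6/K


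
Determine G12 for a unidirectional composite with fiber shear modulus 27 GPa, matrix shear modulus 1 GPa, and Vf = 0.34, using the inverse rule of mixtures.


1/G12 = Vf/Gf + (1-Vf)/Gm = 0.34/27 + 0.66/1
G12 = 1.49 GPa

1.49 GPa


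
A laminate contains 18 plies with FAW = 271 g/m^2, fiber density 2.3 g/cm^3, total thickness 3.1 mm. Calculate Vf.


Vf = n * FAW / (rho_f * h * 1000) = 18 * 271 / (2.3 * 3.1 * 1000) = 0.6842

0.6842


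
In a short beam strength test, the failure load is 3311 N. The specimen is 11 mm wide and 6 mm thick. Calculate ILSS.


ILSS = 3F/(4bh) = 3*3311/(4*11*6) = 37.63 MPa

37.63 MPa


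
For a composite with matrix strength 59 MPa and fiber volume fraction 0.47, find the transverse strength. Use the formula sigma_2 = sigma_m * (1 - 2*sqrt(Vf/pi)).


factor = 1 - 2*sqrt(0.47/pi) = 0.2264
sigma_2 = 59 * 0.2264 = 13.36 MPa

13.36 MPa


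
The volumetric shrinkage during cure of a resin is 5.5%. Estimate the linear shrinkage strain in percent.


Linear shrinkage ≈ vol_shrink/3 = 5.5/3 = 1.833%

1.833%


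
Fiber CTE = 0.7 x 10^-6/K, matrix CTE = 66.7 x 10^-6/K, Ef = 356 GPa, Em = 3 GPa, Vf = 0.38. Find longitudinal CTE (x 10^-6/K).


E1 = Ef*Vf + Em*(1-Vf) = 137.14
alpha_1 = (alpha_f*Ef*Vf + alpha_m*Em*(1-Vf))/E1 = 1.6 x 10^-6/K

1.6 x 10^-6/K


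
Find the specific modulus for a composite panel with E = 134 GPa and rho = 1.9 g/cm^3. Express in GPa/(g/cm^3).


Specific stiffness = E/rho = 134/1.9 = 70.5 GPa/(g/cm^3)

70.5 GPa/(g/cm^3)


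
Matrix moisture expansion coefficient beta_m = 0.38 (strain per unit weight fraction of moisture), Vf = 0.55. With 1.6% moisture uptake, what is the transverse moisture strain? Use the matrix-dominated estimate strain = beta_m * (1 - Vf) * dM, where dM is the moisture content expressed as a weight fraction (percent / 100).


dM = 1.6/100 = 0.016
strain = beta_m * (1-Vf) * dM = 0.38 * 0.45 * 0.016 = 0.002736

0.002736


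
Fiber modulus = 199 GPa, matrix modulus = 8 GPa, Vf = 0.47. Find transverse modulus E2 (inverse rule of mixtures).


1/E2 = Vf/Ef + (1-Vf)/Em = 0.47/199 + 0.53/8
E2 = 14.57 GPa

14.57 GPa


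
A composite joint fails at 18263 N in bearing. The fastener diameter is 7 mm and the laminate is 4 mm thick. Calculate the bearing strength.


sigma_br = F/(d*h) = 18263/(7*4) = 652.3 MPa

652.3 MPa


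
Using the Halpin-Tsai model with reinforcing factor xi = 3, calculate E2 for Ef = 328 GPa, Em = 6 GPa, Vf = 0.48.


eta = (Ef/Em - 1)/(Ef/Em + xi) = (54.6667 - 1)/(54.6667 + 3) = 0.9306
E2 = Em*(1+xi*eta*Vf)/(1-eta*Vf) = 25.38 GPa

25.38 GPa


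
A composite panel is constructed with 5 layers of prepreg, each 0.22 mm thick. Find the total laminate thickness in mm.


h = n * t_ply = 5 * 0.22 = 1.1 mm

1.1 mm


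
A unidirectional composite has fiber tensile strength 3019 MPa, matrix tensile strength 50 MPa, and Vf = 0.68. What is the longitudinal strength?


sigma_1 = sigma_f*Vf + sigma_m*(1-Vf) = 3019*0.68 + 50*0.32 = 2068.9 MPa

2068.9 MPa


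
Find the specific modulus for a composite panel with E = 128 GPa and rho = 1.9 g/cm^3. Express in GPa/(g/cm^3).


Specific stiffness = E/rho = 128/1.9 = 67.4 GPa/(g/cm^3)

67.4 GPa/(g/cm^3)


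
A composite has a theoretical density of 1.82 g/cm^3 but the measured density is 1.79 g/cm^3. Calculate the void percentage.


Void% = (rho_theo - rho_actual)/rho_theo * 100 = (1.82 - 1.79)/1.82 * 100 = 1.65%

1.65%


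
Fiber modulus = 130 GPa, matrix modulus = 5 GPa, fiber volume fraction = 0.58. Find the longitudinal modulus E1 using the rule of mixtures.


E1 = Ef*Vf + Em*(1-Vf) = 130*0.58 + 5*0.42 = 77.5 GPa

77.5 GPa


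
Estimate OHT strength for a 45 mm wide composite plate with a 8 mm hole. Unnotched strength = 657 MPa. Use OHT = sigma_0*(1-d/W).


OHT = sigma_0*(1-d/W) = 657*(1-8/45) = 540.2 MPa

540.2 MPa


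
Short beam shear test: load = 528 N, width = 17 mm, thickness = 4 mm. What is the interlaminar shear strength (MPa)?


ILSS = 3F/(4bh) = 3*528/(4*17*4) = 5.82 MPa

5.82 MPa


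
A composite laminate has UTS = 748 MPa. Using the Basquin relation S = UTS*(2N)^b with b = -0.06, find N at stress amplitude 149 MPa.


N = 0.5 * (S/UTS)^(1/b) = 0.5 * (149/748)^(1/-0.06) = 2.3854e+11 cycles

2.3854e+11 cycles


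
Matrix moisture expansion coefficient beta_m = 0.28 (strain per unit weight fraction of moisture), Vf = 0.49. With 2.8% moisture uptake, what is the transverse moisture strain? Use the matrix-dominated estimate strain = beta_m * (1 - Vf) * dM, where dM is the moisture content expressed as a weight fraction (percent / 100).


dM = 2.8/100 = 0.028
strain = beta_m * (1-Vf) * dM = 0.28 * 0.51 * 0.028 = 0.0039984

0.0039984


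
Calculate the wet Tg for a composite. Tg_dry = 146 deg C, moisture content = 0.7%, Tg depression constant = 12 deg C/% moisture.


Tg_wet = Tg_dry - k*moisture = 146 - 12*0.7 = 137.6 deg C

137.6 deg C


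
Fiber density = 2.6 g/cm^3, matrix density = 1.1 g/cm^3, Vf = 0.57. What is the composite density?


rho_c = rho_f*Vf + rho_m*(1-Vf) = 2.6*0.57 + 1.1*0.43 = 1.955 g/cm^3

1.955 g/cm^3


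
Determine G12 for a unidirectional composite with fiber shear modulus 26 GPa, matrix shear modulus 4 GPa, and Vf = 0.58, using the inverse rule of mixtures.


1/G12 = Vf/Gf + (1-Vf)/Gm = 0.58/26 + 0.42/4
G12 = 7.85 GPa

7.85 GPa


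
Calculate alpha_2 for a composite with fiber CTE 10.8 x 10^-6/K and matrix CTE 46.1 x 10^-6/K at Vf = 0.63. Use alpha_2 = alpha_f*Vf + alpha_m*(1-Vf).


alpha_2 = alpha_f*Vf + alpha_m*(1-Vf) = 10.8*0.63 + 46.1*0.37 = 23.9 x 10^-6/K

23.9 x 10^-6/K


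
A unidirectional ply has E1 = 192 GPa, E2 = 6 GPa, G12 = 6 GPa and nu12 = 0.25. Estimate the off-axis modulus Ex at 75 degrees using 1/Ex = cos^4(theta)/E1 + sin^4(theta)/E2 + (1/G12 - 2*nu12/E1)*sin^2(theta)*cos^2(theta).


cos^4(75) = 0.004487, sin^4(75) = 0.870513, sin^2(75)*cos^2(75) = 0.0625
1/G12 - 2*nu12/E1 = 1/6 - 2*0.25/192 = 0.164063 GPa^-1
1/Ex = 0.004487/192 + 0.870513/6 + 0.164063*0.0625 = 0.1553627 GPa^-1
Ex = 6.44 GPa

6.44 GPa


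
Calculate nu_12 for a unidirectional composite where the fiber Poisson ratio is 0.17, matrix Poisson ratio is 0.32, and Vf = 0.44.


nu_12 = nu_f*Vf + nu_m*(1-Vf) = 0.17*0.44 + 0.32*0.56 = 0.254

0.254


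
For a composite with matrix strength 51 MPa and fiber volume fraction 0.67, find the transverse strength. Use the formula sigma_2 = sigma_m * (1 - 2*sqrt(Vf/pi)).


factor = 1 - 2*sqrt(0.67/pi) = 0.0764
sigma_2 = 51 * 0.0764 = 3.9 MPa

3.9 MPa


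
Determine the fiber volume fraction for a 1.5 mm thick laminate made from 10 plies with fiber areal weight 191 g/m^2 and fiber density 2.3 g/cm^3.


Vf = n * FAW / (rho_f * h * 1000) = 10 * 191 / (2.3 * 1.5 * 1000) = 0.5536

0.5536


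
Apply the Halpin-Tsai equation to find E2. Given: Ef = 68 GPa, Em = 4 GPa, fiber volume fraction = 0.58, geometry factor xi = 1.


eta = (Ef/Em - 1)/(Ef/Em + xi) = (17.0 - 1)/(17.0 + 1) = 0.8889
E2 = Em*(1+xi*eta*Vf)/(1-eta*Vf) = 12.51 GPa

12.51 GPa


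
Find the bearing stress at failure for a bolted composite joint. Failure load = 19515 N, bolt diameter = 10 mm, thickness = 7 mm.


sigma_br = F/(d*h) = 19515/(10*7) = 278.8 MPa

278.8 MPa


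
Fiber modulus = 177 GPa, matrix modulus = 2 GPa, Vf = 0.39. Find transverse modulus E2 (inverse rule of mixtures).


1/E2 = Vf/Ef + (1-Vf)/Em = 0.39/177 + 0.61/2
E2 = 3.26 GPa

3.26 GPa


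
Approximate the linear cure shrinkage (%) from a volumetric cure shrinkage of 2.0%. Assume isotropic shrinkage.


Linear shrinkage ≈ vol_shrink/3 = 2.0/3 = 0.667%

0.667%


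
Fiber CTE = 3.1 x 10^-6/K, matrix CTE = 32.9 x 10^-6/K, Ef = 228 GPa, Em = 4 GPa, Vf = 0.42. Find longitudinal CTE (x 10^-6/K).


E1 = Ef*Vf + Em*(1-Vf) = 98.08
alpha_1 = (alpha_f*Ef*Vf + alpha_m*Em*(1-Vf))/E1 = 3.8 x 10^-6/K

3.8 x 10^-6/K


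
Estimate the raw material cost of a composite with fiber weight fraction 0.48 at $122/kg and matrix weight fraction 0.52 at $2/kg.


Cost = cost_f*Wf + cost_m*Wm = 122*0.48 + 2*0.52 = $59.6/kg

$59.6/kg


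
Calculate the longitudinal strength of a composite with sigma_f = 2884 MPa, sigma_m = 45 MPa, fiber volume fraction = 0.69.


sigma_1 = sigma_f*Vf + sigma_m*(1-Vf) = 2884*0.69 + 45*0.31 = 2003.9 MPa

2003.9 MPa


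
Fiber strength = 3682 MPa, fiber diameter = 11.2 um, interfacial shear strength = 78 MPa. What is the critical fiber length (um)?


Lc = sigma_f * d / (2 * tau_i) = 3682 * 11.2 / (2 * 78) = 264.3 um

264.3 um


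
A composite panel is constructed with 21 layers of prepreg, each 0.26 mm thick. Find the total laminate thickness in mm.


h = n * t_ply = 21 * 0.26 = 5.46 mm

5.46 mm


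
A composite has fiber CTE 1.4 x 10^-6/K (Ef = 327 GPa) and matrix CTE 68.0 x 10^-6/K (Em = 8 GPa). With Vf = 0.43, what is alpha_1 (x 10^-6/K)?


E1 = Ef*Vf + Em*(1-Vf) = 145.17
alpha_1 = (alpha_f*Ef*Vf + alpha_m*Em*(1-Vf))/E1 = 3.49 x 10^-6/K

3.49 x 10^-6/K


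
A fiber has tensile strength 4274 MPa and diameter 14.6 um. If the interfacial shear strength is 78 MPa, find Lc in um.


Lc = sigma_f * d / (2 * tau_i) = 4274 * 14.6 / (2 * 78) = 400.0 um

400.0 um


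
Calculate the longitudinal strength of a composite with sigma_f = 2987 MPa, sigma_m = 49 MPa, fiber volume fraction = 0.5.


sigma_1 = sigma_f*Vf + sigma_m*(1-Vf) = 2987*0.5 + 49*0.5 = 1518.0 MPa

1518.0 MPa


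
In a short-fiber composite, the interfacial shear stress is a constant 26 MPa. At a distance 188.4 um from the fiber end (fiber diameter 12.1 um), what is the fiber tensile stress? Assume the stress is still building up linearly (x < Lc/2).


Force balance: sigma_f * (pi*d^2/4) = tau * (pi*d) * x  ->  sigma_f = 4 * tau * x / d
sigma_f = 4 * 26 * 188.4 / 12.1 = 1619.3 MPa

1619.3 MPa


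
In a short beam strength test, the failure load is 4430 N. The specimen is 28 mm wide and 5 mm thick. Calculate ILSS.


ILSS = 3F/(4bh) = 3*4430/(4*28*5) = 23.73 MPa

23.73 MPa


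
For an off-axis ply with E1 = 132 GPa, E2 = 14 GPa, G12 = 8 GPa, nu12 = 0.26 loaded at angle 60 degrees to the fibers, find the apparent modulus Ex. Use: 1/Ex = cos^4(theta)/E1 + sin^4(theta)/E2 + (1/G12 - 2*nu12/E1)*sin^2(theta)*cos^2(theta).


cos^4(60) = 0.0625, sin^4(60) = 0.5625, sin^2(60)*cos^2(60) = 0.1875
1/G12 - 2*nu12/E1 = 1/8 - 2*0.26/132 = 0.121061 GPa^-1
1/Ex = 0.0625/132 + 0.5625/14 + 0.121061*0.1875 = 0.0633509 GPa^-1
Ex = 15.79 GPa

15.79 GPa


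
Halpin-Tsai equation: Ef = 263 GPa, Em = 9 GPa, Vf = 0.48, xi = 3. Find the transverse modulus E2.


eta = (Ef/Em - 1)/(Ef/Em + xi) = (29.2222 - 1)/(29.2222 + 3) = 0.8759
E2 = Em*(1+xi*eta*Vf)/(1-eta*Vf) = 35.11 GPa

35.11 GPa


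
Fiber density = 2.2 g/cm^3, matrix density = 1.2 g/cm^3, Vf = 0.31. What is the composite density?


rho_c = rho_f*Vf + rho_m*(1-Vf) = 2.2*0.31 + 1.2*0.69 = 1.51 g/cm^3

1.51 g/cm^3


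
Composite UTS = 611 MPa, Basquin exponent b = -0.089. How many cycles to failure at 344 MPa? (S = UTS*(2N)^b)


N = 0.5 * (S/UTS)^(1/b) = 0.5 * (344/611)^(1/-0.089) = 317.7951 cycles

317.7951 cycles


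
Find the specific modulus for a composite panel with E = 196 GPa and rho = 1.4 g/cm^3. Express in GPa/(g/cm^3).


Specific stiffness = E/rho = 196/1.4 = 140.0 GPa/(g/cm^3)

140.0 GPa/(g/cm^3)


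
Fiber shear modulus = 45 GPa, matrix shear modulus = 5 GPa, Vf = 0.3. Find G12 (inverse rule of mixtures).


1/G12 = Vf/Gf + (1-Vf)/Gm = 0.3/45 + 0.7/5
G12 = 6.82 GPa

6.82 GPa


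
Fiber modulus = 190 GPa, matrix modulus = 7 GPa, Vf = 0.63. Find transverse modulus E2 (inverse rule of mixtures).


1/E2 = Vf/Ef + (1-Vf)/Em = 0.63/190 + 0.37/7
E2 = 17.8 GPa

17.8 GPa


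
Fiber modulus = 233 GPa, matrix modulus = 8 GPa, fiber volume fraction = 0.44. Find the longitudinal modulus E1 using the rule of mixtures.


E1 = Ef*Vf + Em*(1-Vf) = 233*0.44 + 8*0.56 = 107.0 GPa

107.0 GPa


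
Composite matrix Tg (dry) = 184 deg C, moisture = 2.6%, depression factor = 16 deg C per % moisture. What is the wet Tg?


Tg_wet = Tg_dry - k*moisture = 184 - 16*2.6 = 142.4 deg C

142.4 deg C


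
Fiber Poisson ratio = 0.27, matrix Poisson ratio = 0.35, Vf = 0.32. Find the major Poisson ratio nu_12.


nu_12 = nu_f*Vf + nu_m*(1-Vf) = 0.27*0.32 + 0.35*0.68 = 0.3244

0.3244


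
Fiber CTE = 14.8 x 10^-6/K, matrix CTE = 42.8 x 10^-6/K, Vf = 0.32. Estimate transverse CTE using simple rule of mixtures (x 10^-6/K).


alpha_2 = alpha_f*Vf + alpha_m*(1-Vf) = 14.8*0.32 + 42.8*0.68 = 33.8 x 10^-6/K

33.8 x 10^-6/K


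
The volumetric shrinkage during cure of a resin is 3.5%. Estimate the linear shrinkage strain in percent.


Linear shrinkage ≈ vol_shrink/3 = 3.5/3 = 1.167%

1.167%


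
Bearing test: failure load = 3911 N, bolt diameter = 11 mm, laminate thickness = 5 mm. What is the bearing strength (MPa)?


sigma_br = F/(d*h) = 3911/(11*5) = 71.1 MPa

71.1 MPa


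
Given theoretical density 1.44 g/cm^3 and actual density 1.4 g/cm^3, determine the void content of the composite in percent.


Void% = (rho_theo - rho_actual)/rho_theo * 100 = (1.44 - 1.4)/1.44 * 100 = 2.78%

2.78%


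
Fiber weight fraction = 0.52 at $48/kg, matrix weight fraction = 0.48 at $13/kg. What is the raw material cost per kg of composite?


Cost = cost_f*Wf + cost_m*Wm = 48*0.52 + 13*0.48 = $31.2/kg

$31.2/kg


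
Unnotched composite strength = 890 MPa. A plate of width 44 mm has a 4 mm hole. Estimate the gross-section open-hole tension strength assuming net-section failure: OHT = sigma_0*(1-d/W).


OHT = sigma_0*(1-d/W) = 890*(1-4/44) = 809.1 MPa

809.1 MPa


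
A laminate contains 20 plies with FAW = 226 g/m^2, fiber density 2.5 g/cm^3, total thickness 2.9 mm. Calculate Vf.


Vf = n * FAW / (rho_f * h * 1000) = 20 * 226 / (2.5 * 2.9 * 1000) = 0.6234

0.6234


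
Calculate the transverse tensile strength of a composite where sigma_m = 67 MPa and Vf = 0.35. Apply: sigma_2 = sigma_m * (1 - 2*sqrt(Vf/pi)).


factor = 1 - 2*sqrt(0.35/pi) = 0.3324
sigma_2 = 67 * 0.3324 = 22.27 MPa

22.27 MPa


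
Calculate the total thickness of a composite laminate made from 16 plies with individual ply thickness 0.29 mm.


h = n * t_ply = 16 * 0.29 = 4.64 mm

4.64 mm


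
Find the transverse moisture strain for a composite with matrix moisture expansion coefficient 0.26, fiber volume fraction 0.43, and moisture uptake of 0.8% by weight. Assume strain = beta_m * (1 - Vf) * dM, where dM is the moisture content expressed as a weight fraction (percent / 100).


dM = 0.8/100 = 0.008
strain = beta_m * (1-Vf) * dM = 0.26 * 0.57 * 0.008 = 0.0011856

0.0011856


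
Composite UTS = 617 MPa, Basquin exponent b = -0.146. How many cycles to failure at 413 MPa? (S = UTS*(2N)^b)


N = 0.5 * (S/UTS)^(1/b) = 0.5 * (413/617)^(1/-0.146) = 7.8171 cycles

7.8171 cycles


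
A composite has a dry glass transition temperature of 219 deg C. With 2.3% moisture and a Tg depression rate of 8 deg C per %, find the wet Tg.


Tg_wet = Tg_dry - k*moisture = 219 - 8*2.3 = 200.6 deg C

200.6 deg C


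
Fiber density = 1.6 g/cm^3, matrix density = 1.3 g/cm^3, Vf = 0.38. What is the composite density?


rho_c = rho_f*Vf + rho_m*(1-Vf) = 1.6*0.38 + 1.3*0.62 = 1.414 g/cm^3

1.414 g/cm^3


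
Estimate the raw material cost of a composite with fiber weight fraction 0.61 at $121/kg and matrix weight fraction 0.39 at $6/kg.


Cost = cost_f*Wf + cost_m*Wm = 121*0.61 + 6*0.39 = $76.15/kg

$76.15/kg


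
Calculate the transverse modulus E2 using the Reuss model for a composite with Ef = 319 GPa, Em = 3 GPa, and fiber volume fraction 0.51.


1/E2 = Vf/Ef + (1-Vf)/Em = 0.51/319 + 0.49/3
E2 = 6.06 GPa

6.06 GPa


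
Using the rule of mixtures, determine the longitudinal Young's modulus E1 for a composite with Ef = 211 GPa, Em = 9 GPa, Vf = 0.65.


E1 = Ef*Vf + Em*(1-Vf) = 211*0.65 + 9*0.35 = 140.3 GPa

140.3 GPa


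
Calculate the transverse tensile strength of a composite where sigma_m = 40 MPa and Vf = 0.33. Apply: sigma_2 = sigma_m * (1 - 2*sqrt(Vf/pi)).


factor = 1 - 2*sqrt(0.33/pi) = 0.3518
sigma_2 = 40 * 0.3518 = 14.07 MPa

14.07 MPa


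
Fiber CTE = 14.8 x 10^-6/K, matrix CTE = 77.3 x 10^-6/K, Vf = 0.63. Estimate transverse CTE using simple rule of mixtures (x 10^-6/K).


alpha_2 = alpha_f*Vf + alpha_m*(1-Vf) = 14.8*0.63 + 77.3*0.37 = 37.9 x 10^-6/K

37.9 x 10^-6/K


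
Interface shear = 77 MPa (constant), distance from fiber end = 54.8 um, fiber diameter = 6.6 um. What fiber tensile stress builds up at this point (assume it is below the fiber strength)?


Force balance: sigma_f * (pi*d^2/4) = tau * (pi*d) * x  ->  sigma_f = 4 * tau * x / d
sigma_f = 4 * 77 * 54.8 / 6.6 = 2557.3 MPa

2557.3 MPa


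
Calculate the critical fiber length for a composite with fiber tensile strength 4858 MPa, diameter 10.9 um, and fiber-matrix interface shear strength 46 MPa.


Lc = sigma_f * d / (2 * tau_i) = 4858 * 10.9 / (2 * 46) = 575.6 um

575.6 um


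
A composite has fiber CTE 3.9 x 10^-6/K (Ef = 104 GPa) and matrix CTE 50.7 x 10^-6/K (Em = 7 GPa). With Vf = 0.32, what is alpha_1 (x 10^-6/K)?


E1 = Ef*Vf + Em*(1-Vf) = 38.04
alpha_1 = (alpha_f*Ef*Vf + alpha_m*Em*(1-Vf))/E1 = 9.76 x 10^-6/K

9.76 x 10^-6/K


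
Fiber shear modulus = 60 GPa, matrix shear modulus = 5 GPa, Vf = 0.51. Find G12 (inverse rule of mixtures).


1/G12 = Vf/Gf + (1-Vf)/Gm = 0.51/60 + 0.49/5
G12 = 9.39 GPa

9.39 GPa


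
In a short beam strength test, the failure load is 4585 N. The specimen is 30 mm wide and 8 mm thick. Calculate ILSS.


ILSS = 3F/(4bh) = 3*4585/(4*30*8) = 14.33 MPa

14.33 MPa


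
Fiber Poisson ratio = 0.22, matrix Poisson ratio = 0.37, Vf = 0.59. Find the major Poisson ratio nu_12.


nu_12 = nu_f*Vf + nu_m*(1-Vf) = 0.22*0.59 + 0.37*0.41 = 0.2815

0.2815


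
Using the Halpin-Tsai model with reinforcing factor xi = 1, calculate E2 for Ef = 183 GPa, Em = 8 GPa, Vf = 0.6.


eta = (Ef/Em - 1)/(Ef/Em + xi) = (22.875 - 1)/(22.875 + 1) = 0.9162
E2 = Em*(1+xi*eta*Vf)/(1-eta*Vf) = 27.53 GPa

27.53 GPa


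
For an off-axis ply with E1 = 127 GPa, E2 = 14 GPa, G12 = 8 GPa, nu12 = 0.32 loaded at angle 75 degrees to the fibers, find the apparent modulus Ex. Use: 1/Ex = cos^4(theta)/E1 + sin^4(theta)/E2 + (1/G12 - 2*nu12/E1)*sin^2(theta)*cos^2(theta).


cos^4(75) = 0.004487, sin^4(75) = 0.870513, sin^2(75)*cos^2(75) = 0.0625
1/G12 - 2*nu12/E1 = 1/8 - 2*0.32/127 = 0.119961 GPa^-1
1/Ex = 0.004487/127 + 0.870513/14 + 0.119961*0.0625 = 0.0697124 GPa^-1
Ex = 14.34 GPa

14.34 GPa


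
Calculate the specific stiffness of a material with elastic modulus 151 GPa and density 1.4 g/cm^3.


Specific stiffness = E/rho = 151/1.4 = 107.9 GPa/(g/cm^3)

107.9 GPa/(g/cm^3)


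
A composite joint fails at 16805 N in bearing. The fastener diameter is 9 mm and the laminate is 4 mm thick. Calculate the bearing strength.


sigma_br = F/(d*h) = 16805/(9*4) = 466.8 MPa

466.8 MPa


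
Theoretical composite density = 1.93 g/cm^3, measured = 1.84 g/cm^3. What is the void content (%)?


Void% = (rho_theo - rho_actual)/rho_theo * 100 = (1.93 - 1.84)/1.93 * 100 = 4.66%

4.66%


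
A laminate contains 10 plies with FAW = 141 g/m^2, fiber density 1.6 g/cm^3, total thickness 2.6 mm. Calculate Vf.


Vf = n * FAW / (rho_f * h * 1000) = 10 * 141 / (1.6 * 2.6 * 1000) = 0.3389

0.3389


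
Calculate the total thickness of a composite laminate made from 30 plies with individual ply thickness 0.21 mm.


h = n * t_ply = 30 * 0.21 = 6.3 mm

6.3 mm


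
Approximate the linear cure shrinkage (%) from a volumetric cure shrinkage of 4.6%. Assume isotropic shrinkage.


Linear shrinkage ≈ vol_shrink/3 = 4.6/3 = 1.533%

1.533%


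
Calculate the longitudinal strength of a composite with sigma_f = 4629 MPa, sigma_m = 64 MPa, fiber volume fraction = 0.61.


sigma_1 = sigma_f*Vf + sigma_m*(1-Vf) = 4629*0.61 + 64*0.39 = 2848.7 MPa

2848.7 MPa


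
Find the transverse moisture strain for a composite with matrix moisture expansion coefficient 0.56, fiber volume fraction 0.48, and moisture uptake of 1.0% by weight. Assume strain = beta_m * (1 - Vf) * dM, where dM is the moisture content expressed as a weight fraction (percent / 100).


dM = 1.0/100 = 0.01
strain = beta_m * (1-Vf) * dM = 0.56 * 0.52 * 0.01 = 0.002912

0.002912


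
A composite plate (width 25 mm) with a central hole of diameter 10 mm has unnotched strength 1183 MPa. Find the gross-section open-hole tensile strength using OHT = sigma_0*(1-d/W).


OHT = sigma_0*(1-d/W) = 1183*(1-10/25) = 709.8 MPa

709.8 MPa


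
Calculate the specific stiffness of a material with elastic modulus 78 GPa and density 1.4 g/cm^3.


Specific stiffness = E/rho = 78/1.4 = 55.7 GPa/(g/cm^3)

55.7 GPa/(g/cm^3)


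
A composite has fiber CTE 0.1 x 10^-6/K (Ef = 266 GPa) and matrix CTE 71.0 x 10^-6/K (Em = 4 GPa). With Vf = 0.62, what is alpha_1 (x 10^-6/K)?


E1 = Ef*Vf + Em*(1-Vf) = 166.44
alpha_1 = (alpha_f*Ef*Vf + alpha_m*Em*(1-Vf))/E1 = 0.75 x 10^-6/K

0.75 x 10^-6/K


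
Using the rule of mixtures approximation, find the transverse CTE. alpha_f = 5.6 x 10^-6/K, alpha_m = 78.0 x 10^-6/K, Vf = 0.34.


alpha_2 = alpha_f*Vf + alpha_m*(1-Vf) = 5.6*0.34 + 78.0*0.66 = 53.4 x 10^-6/K

53.4 x 10^-6/K


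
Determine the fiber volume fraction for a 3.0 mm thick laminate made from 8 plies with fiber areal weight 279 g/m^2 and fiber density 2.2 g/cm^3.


Vf = n * FAW / (rho_f * h * 1000) = 8 * 279 / (2.2 * 3.0 * 1000) = 0.3382

0.3382


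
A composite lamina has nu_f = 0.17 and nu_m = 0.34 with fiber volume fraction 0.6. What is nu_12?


nu_12 = nu_f*Vf + nu_m*(1-Vf) = 0.17*0.6 + 0.34*0.4 = 0.238

0.238


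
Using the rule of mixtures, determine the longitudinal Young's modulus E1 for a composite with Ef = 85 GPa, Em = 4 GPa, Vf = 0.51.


E1 = Ef*Vf + Em*(1-Vf) = 85*0.51 + 4*0.49 = 45.31 GPa

45.31 GPa


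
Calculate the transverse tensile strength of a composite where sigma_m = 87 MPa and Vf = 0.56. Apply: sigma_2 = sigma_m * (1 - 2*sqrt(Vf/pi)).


factor = 1 - 2*sqrt(0.56/pi) = 0.1556
sigma_2 = 87 * 0.1556 = 13.54 MPa

13.54 MPa


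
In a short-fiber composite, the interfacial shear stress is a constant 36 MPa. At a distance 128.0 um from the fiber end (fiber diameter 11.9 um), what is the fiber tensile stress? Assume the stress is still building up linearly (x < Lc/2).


Force balance: sigma_f * (pi*d^2/4) = tau * (pi*d) * x  ->  sigma_f = 4 * tau * x / d
sigma_f = 4 * 36 * 128.0 / 11.9 = 1548.9 MPa

1548.9 MPa


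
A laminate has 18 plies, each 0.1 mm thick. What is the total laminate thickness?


h = n * t_ply = 18 * 0.1 = 1.8 mm

1.8 mm


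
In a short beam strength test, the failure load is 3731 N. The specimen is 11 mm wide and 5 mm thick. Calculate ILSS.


ILSS = 3F/(4bh) = 3*3731/(4*11*5) = 50.88 MPa

50.88 MPa


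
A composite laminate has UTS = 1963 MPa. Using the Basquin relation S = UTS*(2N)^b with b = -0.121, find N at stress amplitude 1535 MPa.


N = 0.5 * (S/UTS)^(1/b) = 0.5 * (1535/1963)^(1/-0.121) = 3.8169 cycles

3.8169 cycles


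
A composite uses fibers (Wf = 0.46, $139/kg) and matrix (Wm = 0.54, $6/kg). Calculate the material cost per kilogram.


Cost = cost_f*Wf + cost_m*Wm = 139*0.46 + 6*0.54 = $67.18/kg

$67.18/kg


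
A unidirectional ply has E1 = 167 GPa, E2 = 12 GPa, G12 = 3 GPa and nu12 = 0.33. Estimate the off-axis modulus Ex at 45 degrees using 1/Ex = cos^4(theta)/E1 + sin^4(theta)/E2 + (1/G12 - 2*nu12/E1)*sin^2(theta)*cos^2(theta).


cos^4(45) = 0.25, sin^4(45) = 0.25, sin^2(45)*cos^2(45) = 0.25
1/G12 - 2*nu12/E1 = 1/3 - 2*0.33/167 = 0.329381 GPa^-1
1/Ex = 0.25/167 + 0.25/12 + 0.329381*0.25 = 0.1046756 GPa^-1
Ex = 9.55 GPa

9.55 GPa


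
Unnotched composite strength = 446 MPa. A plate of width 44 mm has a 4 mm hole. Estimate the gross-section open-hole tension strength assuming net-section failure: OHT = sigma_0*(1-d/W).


OHT = sigma_0*(1-d/W) = 446*(1-4/44) = 405.5 MPa

405.5 MPa


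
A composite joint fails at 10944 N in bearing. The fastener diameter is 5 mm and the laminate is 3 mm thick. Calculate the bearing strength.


sigma_br = F/(d*h) = 10944/(5*3) = 729.6 MPa

729.6 MPa


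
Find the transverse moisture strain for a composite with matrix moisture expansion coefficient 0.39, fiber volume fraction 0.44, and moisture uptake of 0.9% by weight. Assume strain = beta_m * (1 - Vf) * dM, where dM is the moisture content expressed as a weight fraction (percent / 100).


dM = 0.9/100 = 0.009
strain = beta_m * (1-Vf) * dM = 0.39 * 0.56 * 0.009 = 0.0019656

0.0019656


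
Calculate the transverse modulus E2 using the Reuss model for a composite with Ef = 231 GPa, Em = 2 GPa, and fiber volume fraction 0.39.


1/E2 = Vf/Ef + (1-Vf)/Em = 0.39/231 + 0.61/2
E2 = 3.26 GPa

3.26 GPa


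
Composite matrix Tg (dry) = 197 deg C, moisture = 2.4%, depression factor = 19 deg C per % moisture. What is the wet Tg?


Tg_wet = Tg_dry - k*moisture = 197 - 19*2.4 = 151.4 deg C

151.4 deg C


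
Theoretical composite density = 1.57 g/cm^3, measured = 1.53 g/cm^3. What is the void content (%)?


Void% = (rho_theo - rho_actual)/rho_theo * 100 = (1.57 - 1.53)/1.57 * 100 = 2.55%

2.55%


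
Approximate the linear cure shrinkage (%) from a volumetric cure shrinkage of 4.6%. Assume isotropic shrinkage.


Linear shrinkage ≈ vol_shrink/3 = 4.6/3 = 1.533%

1.533%


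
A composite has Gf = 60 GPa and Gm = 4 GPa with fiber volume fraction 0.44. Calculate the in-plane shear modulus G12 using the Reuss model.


1/G12 = Vf/Gf + (1-Vf)/Gm = 0.44/60 + 0.56/4
G12 = 6.79 GPa

6.79 GPa


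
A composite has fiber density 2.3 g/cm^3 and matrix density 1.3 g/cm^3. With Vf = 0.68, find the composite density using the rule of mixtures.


rho_c = rho_f*Vf + rho_m*(1-Vf) = 2.3*0.68 + 1.3*0.32 = 1.98 g/cm^3

1.98 g/cm^3


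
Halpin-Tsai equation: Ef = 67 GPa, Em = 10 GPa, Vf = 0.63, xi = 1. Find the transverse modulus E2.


eta = (Ef/Em - 1)/(Ef/Em + xi) = (6.7 - 1)/(6.7 + 1) = 0.7403
E2 = Em*(1+xi*eta*Vf)/(1-eta*Vf) = 27.48 GPa

27.48 GPa


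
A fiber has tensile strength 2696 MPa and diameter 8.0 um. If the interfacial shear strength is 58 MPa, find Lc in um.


Lc = sigma_f * d / (2 * tau_i) = 2696 * 8.0 / (2 * 58) = 185.9 um

185.9 um


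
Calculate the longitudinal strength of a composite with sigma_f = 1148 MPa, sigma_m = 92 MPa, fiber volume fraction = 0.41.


sigma_1 = sigma_f*Vf + sigma_m*(1-Vf) = 1148*0.41 + 92*0.59 = 525.0 MPa

525.0 MPa


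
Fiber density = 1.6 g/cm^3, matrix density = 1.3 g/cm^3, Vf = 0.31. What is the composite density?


rho_c = rho_f*Vf + rho_m*(1-Vf) = 1.6*0.31 + 1.3*0.69 = 1.393 g/cm^3

1.393 g/cm^3


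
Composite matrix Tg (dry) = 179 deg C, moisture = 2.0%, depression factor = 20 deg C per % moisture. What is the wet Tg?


Tg_wet = Tg_dry - k*moisture = 179 - 20*2.0 = 139.0 deg C

139.0 deg C


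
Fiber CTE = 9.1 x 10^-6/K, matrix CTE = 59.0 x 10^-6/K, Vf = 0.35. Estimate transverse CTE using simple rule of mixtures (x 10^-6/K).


alpha_2 = alpha_f*Vf + alpha_m*(1-Vf) = 9.1*0.35 + 59.0*0.65 = 41.5 x 10^-6/K

41.5 x 10^-6/K


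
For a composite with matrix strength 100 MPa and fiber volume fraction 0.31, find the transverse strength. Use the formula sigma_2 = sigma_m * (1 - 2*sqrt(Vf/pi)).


factor = 1 - 2*sqrt(0.31/pi) = 0.3717
sigma_2 = 100 * 0.3717 = 37.17 MPa

37.17 MPa


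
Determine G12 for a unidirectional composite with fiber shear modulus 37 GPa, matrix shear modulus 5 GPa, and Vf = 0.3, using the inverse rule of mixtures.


1/G12 = Vf/Gf + (1-Vf)/Gm = 0.3/37 + 0.7/5
G12 = 6.75 GPa

6.75 GPa


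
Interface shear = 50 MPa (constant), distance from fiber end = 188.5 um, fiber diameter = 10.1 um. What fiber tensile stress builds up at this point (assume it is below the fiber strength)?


Force balance: sigma_f * (pi*d^2/4) = tau * (pi*d) * x  ->  sigma_f = 4 * tau * x / d
sigma_f = 4 * 50 * 188.5 / 10.1 = 3732.7 MPa

3732.7 MPa


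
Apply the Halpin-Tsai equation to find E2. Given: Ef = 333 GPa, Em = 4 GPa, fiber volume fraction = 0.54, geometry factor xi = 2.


eta = (Ef/Em - 1)/(Ef/Em + xi) = (83.25 - 1)/(83.25 + 2) = 0.9648
E2 = Em*(1+xi*eta*Vf)/(1-eta*Vf) = 17.05 GPa

17.05 GPa


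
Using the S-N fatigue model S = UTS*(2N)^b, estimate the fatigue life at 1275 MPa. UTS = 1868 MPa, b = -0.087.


N = 0.5 * (S/UTS)^(1/b) = 0.5 * (1275/1868)^(1/-0.087) = 40.3166 cycles

40.3166 cycles


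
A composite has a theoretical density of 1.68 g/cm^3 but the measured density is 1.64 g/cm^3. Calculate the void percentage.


Void% = (rho_theo - rho_actual)/rho_theo * 100 = (1.68 - 1.64)/1.68 * 100 = 2.38%

2.38%


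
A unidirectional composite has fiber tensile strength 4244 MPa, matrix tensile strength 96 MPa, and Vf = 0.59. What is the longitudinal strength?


sigma_1 = sigma_f*Vf + sigma_m*(1-Vf) = 4244*0.59 + 96*0.41 = 2543.3 MPa

2543.3 MPa


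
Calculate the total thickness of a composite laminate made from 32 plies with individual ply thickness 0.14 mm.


h = n * t_ply = 32 * 0.14 = 4.48 mm

4.48 mm


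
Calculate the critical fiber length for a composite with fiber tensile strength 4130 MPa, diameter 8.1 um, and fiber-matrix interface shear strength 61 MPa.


Lc = sigma_f * d / (2 * tau_i) = 4130 * 8.1 / (2 * 61) = 274.2 um

274.2 um


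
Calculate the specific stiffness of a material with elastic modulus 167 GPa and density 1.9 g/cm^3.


Specific stiffness = E/rho = 167/1.9 = 87.9 GPa/(g/cm^3)

87.9 GPa/(g/cm^3)


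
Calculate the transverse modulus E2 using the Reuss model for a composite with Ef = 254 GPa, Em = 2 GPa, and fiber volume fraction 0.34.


1/E2 = Vf/Ef + (1-Vf)/Em = 0.34/254 + 0.66/2
E2 = 3.02 GPa

3.02 GPa


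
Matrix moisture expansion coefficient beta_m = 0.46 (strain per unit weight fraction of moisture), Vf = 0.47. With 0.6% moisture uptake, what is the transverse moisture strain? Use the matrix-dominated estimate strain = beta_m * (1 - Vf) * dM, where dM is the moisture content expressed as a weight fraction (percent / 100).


dM = 0.6/100 = 0.006
strain = beta_m * (1-Vf) * dM = 0.46 * 0.53 * 0.006 = 0.0014628

0.0014628


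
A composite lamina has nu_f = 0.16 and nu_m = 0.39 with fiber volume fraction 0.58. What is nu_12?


nu_12 = nu_f*Vf + nu_m*(1-Vf) = 0.16*0.58 + 0.39*0.42 = 0.2566

0.2566


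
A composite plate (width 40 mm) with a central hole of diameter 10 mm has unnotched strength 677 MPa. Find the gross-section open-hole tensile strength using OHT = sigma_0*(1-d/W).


OHT = sigma_0*(1-d/W) = 677*(1-10/40) = 507.8 MPa

507.8 MPa


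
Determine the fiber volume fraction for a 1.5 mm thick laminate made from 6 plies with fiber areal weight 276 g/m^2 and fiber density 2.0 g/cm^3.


Vf = n * FAW / (rho_f * h * 1000) = 6 * 276 / (2.0 * 1.5 * 1000) = 0.552

0.552


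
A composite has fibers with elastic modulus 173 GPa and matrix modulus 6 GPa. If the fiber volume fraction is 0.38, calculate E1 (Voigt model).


E1 = Ef*Vf + Em*(1-Vf) = 173*0.38 + 6*0.62 = 69.46 GPa

69.46 GPa


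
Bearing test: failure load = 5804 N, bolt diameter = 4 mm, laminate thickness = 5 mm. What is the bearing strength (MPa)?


sigma_br = F/(d*h) = 5804/(4*5) = 290.2 MPa

290.2 MPa


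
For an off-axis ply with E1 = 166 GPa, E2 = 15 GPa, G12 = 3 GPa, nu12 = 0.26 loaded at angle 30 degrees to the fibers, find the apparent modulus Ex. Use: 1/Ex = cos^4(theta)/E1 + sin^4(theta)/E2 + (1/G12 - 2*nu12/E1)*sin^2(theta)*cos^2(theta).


cos^4(30) = 0.5625, sin^4(30) = 0.0625, sin^2(30)*cos^2(30) = 0.1875
1/G12 - 2*nu12/E1 = 1/3 - 2*0.26/166 = 0.330201 GPa^-1
1/Ex = 0.5625/166 + 0.0625/15 + 0.330201*0.1875 = 0.0694679 GPa^-1
Ex = 14.4 GPa

14.4 GPa


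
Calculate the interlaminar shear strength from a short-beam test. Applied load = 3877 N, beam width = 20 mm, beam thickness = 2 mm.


ILSS = 3F/(4bh) = 3*3877/(4*20*2) = 72.69 MPa

72.69 MPa


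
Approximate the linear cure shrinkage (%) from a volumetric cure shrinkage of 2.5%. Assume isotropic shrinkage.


Linear shrinkage ≈ vol_shrink/3 = 2.5/3 = 0.833%

0.833%


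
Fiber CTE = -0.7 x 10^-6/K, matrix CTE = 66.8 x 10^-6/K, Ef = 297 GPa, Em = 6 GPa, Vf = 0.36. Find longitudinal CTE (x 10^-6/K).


E1 = Ef*Vf + Em*(1-Vf) = 110.76
alpha_1 = (alpha_f*Ef*Vf + alpha_m*Em*(1-Vf))/E1 = 1.64 x 10^-6/K

1.64 x 10^-6/K


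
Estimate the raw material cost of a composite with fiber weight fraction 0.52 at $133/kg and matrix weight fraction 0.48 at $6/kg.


Cost = cost_f*Wf + cost_m*Wm = 133*0.52 + 6*0.48 = $72.04/kg

$72.04/kg


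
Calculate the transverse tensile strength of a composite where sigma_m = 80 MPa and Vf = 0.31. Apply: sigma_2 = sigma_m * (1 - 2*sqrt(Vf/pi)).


factor = 1 - 2*sqrt(0.31/pi) = 0.3717
sigma_2 = 80 * 0.3717 = 29.74 MPa

29.74 MPa
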